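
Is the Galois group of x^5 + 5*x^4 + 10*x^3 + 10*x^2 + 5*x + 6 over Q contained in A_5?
No

The polynomial is irreducible of degree 5 over Q. Its discriminant is 1953125, which is not a perfect square. A Galois group lies in the alternating group exactly when the discriminant is a square in Q, so the Galois group (F_20) is not contained in A_5.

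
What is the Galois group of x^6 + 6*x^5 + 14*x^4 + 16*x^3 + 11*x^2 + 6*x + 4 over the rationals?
The polynomial f is an irreducible sextic over Q, so G = Gal(f/Q) is one of the 16 transitive subgroups 6T1, ..., 6T16 of S_6. The discriminant of f is -5120000, which is not a perfect square, so G is not contained in A_6. The transitive groups of degree 6 not contained in A_6 are: C_6 (6T1, order 6), S_3 (6T2, order 6), D_6 (6T3, order 12), C_3 x S_3 (6T5, order 18), A_4 x C_2 (6T6, order 24), S_4 (6T8, order 24), S_3 x S_3 (6T9, order 36), S_4 x C_2 (6T11, order 48), (S_3 x S_3) : C_2 (6T13, order 72), PGL(2,5) (6T14, order 120), S_6 (6T16, order 720). By Dedekind's theorem, for a prime p not dividing disc(f) the degrees of the irreducible factors of f mod p form the cycle type of an element of G. Factoring f modulo the 22 such primes p <= 89 (skipping 2, 5, which divide the discriminant), each new pattern first appears at: mod 3: f = (x^3 + x^2 + 2x + 1)(x^3 + 2x^2 + x + 1), pattern 3+3; mod 7: f = (x^2 + x + 6)(x^2 + 2x + 3)(x^2 + 3x + 1), pattern 2+2+2; mod 13: f = (x + 5)(x + 10)(x^4 + 4x^3 + 8x^2 + 8x + 11), pattern 4+1+1; mod 43: f = (x + 13)(x + 32)(x^2 + 2x + 5)(x^2 + 2x + 11), pattern 2+2+1+1. No other pattern occurs in this range, so the set of observed cycle types is {3+3, 2+2+2, 4+1+1, 2+2+1+1}. The candidates containing elements of all these cycle types are S_4 (6T8) of order 24, S_4 x C_2 (6T11) of order 48, PGL(2,5) (6T14) of order 120, S_6 (6T16) of order 720; the others are excluded. The observed types are precisely the cycle types that occur in S_4 (6T8) (apart from the identity). Each of the other remaining candidates has further cycle types, and by the Chebotarev density theorem the matching factorization patterns would occur for a proportion of primes equal to their share of the group: S_4 x C_2 (6T11) additionally contains elements of type 6, 4+2, 2+1+1+1+1 (17 of its 48 elements, about 35% of primes); PGL(2,5) (6T14) additionally contains elements of type 6, 5+1 (44 of its 120 elements, about 37% of primes); S_6 (6T16) additionally contains elements of type 6, 5+1, 4+2, 3+2+1, 3+1+1+1, 2+1+1+1+1 (529 of its 720 elements, about 73% of primes). None of the 22 primes tested shows any such pattern (for each of these groups the chance of that is below 10^-4), which rules them out. Hence G = S_4 (6T8), of order 24.

S_4 (also written S4-)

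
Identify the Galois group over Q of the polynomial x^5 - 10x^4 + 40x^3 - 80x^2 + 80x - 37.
F_20

The polynomial f is an irreducible quintic over Q, so G = Gal(f/Q) is a transitive subgroup of S_5: one of C_5 (5T1, order 5), D_5 (5T2, order 10), F_20 (5T3, order 20), A_5 (5T4, order 60) or S_5 (5T5, order 120). The discriminant of f is 1953125, which is not a perfect square, so G is not contained in A_5. The transitive groups of degree 5 not contained in A_5 are: F_20 (5T3, order 20), S_5 (5T5, order 120). By Dedekind's theorem, for a prime p not dividing disc(f) the degrees of the irreducible factors of f mod p form the cycle type of an element of G. Factoring f modulo the 18 such primes p <= 67 (skipping 5, which divides the discriminant), each new pattern first appears at: mod 2: f = (x + 1)(x^4 + x^3 + x^2 + x + 1), pattern 4+1; mod 11: f = (x^5 + x^4 + 7x^3 + 8x^2 + 3x + 7), pattern 5; mod 19: f = (x + 11)(x^2 + 7x + 18)(x^2 + 10x + 12), pattern 2+2+1; mod 31: f = (x + 1)(x + 4)(x + 10)(x + 15)(x + 22), pattern 1+1+1+1+1. No other pattern occurs in this range, so the set of observed cycle types is {4+1, 5, 2+2+1, 1+1+1+1+1}. The candidates containing elements of all these cycle types are F_20 (5T3) of order 20, S_5 (5T5) of order 120; the others are excluded. The observed types are precisely the cycle types that occur in F_20 (5T3). Each of the other remaining candidates has further cycle types, and by the Chebotarev density theorem the matching factorization patterns would occur for a proportion of primes equal to their share of the group: S_5 (5T5) additionally contains elements of type 3+2, 3+1+1, 2+1+1+1 (50 of its 120 elements, about 42% of primes). None of the 18 primes tested shows any such pattern (for each of these groups the chance of that is below 10^-4), which rules them out. Hence G = F_20 (5T3), of order 20.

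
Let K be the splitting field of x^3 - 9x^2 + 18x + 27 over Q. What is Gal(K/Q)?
The polynomial is an irreducible cubic over Q and its discriminant is -16767, which is not a perfect square. For an irreducible cubic, a non-square discriminant gives Galois group S_3.

S_3 (also written S3)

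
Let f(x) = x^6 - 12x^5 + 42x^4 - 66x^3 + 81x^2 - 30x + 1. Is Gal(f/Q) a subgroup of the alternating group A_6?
No

The polynomial is irreducible of degree 6 over Q. Its discriminant is -30366624190464, which is not a perfect square. A Galois group lies in the alternating group exactly when the discriminant is a square in Q, so the Galois group (A_4 x C_2) is not contained in A_6.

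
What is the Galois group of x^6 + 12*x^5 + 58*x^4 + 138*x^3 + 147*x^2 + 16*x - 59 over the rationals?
The polynomial f is an irreducible sextic over Q, so G = Gal(f/Q) is one of the 16 transitive subgroups 6T1, ..., 6T16 of S_6. The discriminant of f is 95101504 = 9752^2, a perfect square, so G is contained in A_6. The transitive groups of degree 6 contained in A_6 are: A_4 (6T4, order 12), S_4 (6T7, order 24), (C_3 x C_3) : C_4 (6T10, order 36), PSL(2,5) (6T12, order 60), A_6 (6T15, order 360). By Dedekind's theorem, for a prime p not dividing disc(f) the degrees of the irreducible factors of f mod p form the cycle type of an element of G. Factoring f modulo the 79 such primes p <= 421 (skipping 2, 23, 53, which divide the discriminant), each new pattern first appears at: mod 3: f = (x^3 + x^2 + 2)(x^3 + 2x^2 + 2x + 2), pattern 3+3; mod 5: f = (x^2 + 3)(x^4 + 2x^3 + 2x + 2), pattern 4+2; mod 19: f = (x + 1)(x + 10)(x^2 + 6)(x^2 + x + 12), pattern 2+2+1+1; mod 223: f = (x + 17)(x + 41)(x + 84)(x + 155)(x + 176)(x + 208), pattern 1+1+1+1+1+1. No other pattern occurs in this range, so the set of observed cycle types is {3+3, 4+2, 2+2+1+1, 1+1+1+1+1+1}. The candidates containing elements of all these cycle types are S_4 (6T7) of order 24, (C_3 x C_3) : C_4 (6T10) of order 36, A_6 (6T15) of order 360; the others are excluded. The observed types are precisely the cycle types that occur in S_4 (6T7). Each of the other remaining candidates has further cycle types, and by the Chebotarev density theorem the matching factorization patterns would occur for a proportion of primes equal to their share of the group: (C_3 x C_3) : C_4 (6T10) additionally contains elements of type 3+1+1+1 (4 of its 36 elements, about 11% of primes); A_6 (6T15) additionally contains elements of type 5+1, 3+1+1+1 (184 of its 360 elements, about 51% of primes). None of the 79 primes tested shows any such pattern (for each of these groups the chance of that is below 10^-4), which rules them out. Hence G = S_4 (6T7), of order 24.

S_4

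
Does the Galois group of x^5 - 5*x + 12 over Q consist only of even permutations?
Yes

The polynomial is irreducible of degree 5 over Q. Its discriminant is 64000000 = 8000^2, a perfect square. A Galois group lies in the alternating group exactly when the discriminant is a square in Q, so the Galois group (D_5) is contained in A_5.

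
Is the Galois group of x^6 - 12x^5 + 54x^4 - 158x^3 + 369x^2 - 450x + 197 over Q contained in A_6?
No

The polynomial is irreducible of degree 6 over Q. Its discriminant is -153891765817344, which is not a perfect square. A Galois group lies in the alternating group exactly when the discriminant is a square in Q, so the Galois group (A_4 x C_2) is not contained in A_6.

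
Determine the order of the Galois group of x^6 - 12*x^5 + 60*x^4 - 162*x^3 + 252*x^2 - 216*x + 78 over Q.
36

The degree of the splitting field over Q equals the order of the Galois group, so first determine the group. The polynomial f is an irreducible sextic over Q, so G = Gal(f/Q) is one of the 16 transitive subgroups 6T1, ..., 6T16 of S_6. The discriminant of f is 5038848, which is not a perfect square, so G is not contained in A_6. The transitive groups of degree 6 not contained in A_6 are: C_6 (6T1, order 6), S_3 (6T2, order 6), D_6 (6T3, order 12), C_3 x S_3 (6T5, order 18), A_4 x C_2 (6T6, order 24), S_4 (6T8, order 24), S_3 x S_3 (6T9, order 36), S_4 x C_2 (6T11, order 48), (S_3 x S_3) : C_2 (6T13, order 72), PGL(2,5) (6T14, order 120), S_6 (6T16, order 720). By Dedekind's theorem, for a prime p not dividing disc(f) the degrees of the irreducible factors of f mod p form the cycle type of an element of G. Factoring f modulo the 23 such primes p <= 97 (skipping 2, 3, which divide the discriminant), each new pattern first appears at: mod 5: f = (x^6 + 3x^5 + 3x^3 + 2x^2 + 4x + 3), pattern 6; mod 11: f = (x + 1)(x + 3)(x^2 + 2x + 6)(x^2 + 4x + 8), pattern 2+2+1+1; mod 13: f = (x)(x + 3)(x + 4)(x^3 + 7x^2 + 12x + 8), pattern 3+1+1+1; mod 31: f = (x^2 + 4x + 12)(x^2 + 5x + 28)(x^2 + 10x + 3), pattern 2+2+2; mod 97: f = (x^3 + 91x^2 + 12x + 1)(x^3 + 91x^2 + 12x + 78), pattern 3+3. No other pattern occurs in this range, so the set of observed cycle types is {6, 2+2+1+1, 3+1+1+1, 2+2+2, 3+3}. The candidates containing elements of all these cycle types are S_3 x S_3 (6T9) of order 36, (S_3 x S_3) : C_2 (6T13) of order 72, S_6 (6T16) of order 720; the others are excluded. The observed types are precisely the cycle types that occur in S_3 x S_3 (6T9) (apart from the identity). Each of the other remaining candidates has further cycle types, and by the Chebotarev density theorem the matching factorization patterns would occur for a proportion of primes equal to their share of the group: (S_3 x S_3) : C_2 (6T13) additionally contains elements of type 4+2, 3+2+1, 2+1+1+1+1 (36 of its 72 elements, about 50% of primes); S_6 (6T16) additionally contains elements of type 5+1, 4+2, 4+1+1, 3+2+1, 2+1+1+1+1 (459 of its 720 elements, about 64% of primes). None of the 23 primes tested shows any such pattern (for each of these groups the chance of that is below 10^-4), which rules them out. Hence G = S_3 x S_3 (6T9), of order 36. The Galois group S_3 x S_3 (6T9) has order 36, so the splitting field has degree 36 over Q.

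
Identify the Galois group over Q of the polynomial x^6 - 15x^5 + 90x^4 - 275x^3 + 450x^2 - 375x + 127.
6T2: S_3

The polynomial f is an irreducible sextic over Q, so G = Gal(f/Q) is one of the 16 transitive subgroups 6T1, ..., 6T16 of S_6. The discriminant of f is -34992, which is not a perfect square, so G is not contained in A_6. The transitive groups of degree 6 not contained in A_6 are: C_6 (6T1, order 6), S_3 (6T2, order 6), D_6 (6T3, order 12), C_3 x S_3 (6T5, order 18), A_4 x C_2 (6T6, order 24), S_4 (6T8, order 24), S_3 x S_3 (6T9, order 36), S_4 x C_2 (6T11, order 48), (S_3 x S_3) : C_2 (6T13, order 72), PGL(2,5) (6T14, order 120), S_6 (6T16, order 720). By Dedekind's theorem, for a prime p not dividing disc(f) the degrees of the irreducible factors of f mod p form the cycle type of an element of G. Factoring f modulo the 23 such primes p <= 97 (skipping 2, 3, which divide the discriminant), each new pattern first appears at: mod 5: f = (x^2 + 3)(x^2 + 2x + 3)(x^2 + 3x + 3), pattern 2+2+2; mod 7: f = (x^3 + 2x^2 + 4x + 5)(x^3 + 4x^2 + x + 3), pattern 3+3; mod 31: f = (x + 1)(x + 5)(x + 7)(x + 19)(x + 21)(x + 25), pattern 1+1+1+1+1+1. No other pattern occurs in this range, so the set of observed cycle types is {2+2+2, 3+3, 1+1+1+1+1+1}. The candidates containing elements of all these cycle types are C_6 (6T1) of order 6, S_3 (6T2) of order 6, D_6 (6T3) of order 12, C_3 x S_3 (6T5) of order 18, A_4 x C_2 (6T6) of order 24, S_4 (6T8) of order 24, S_3 x S_3 (6T9) of order 36, S_4 x C_2 (6T11) of order 48, (S_3 x S_3) : C_2 (6T13) of order 72, PGL(2,5) (6T14) of order 120, S_6 (6T16) of order 720; the others are excluded. The observed types are precisely the cycle types that occur in S_3 (6T2). Each of the other remaining candidates has further cycle types, and by the Chebotarev density theorem the matching factorization patterns would occur for a proportion of primes equal to their share of the group: C_6 (6T1) additionally contains elements of type 6 (2 of its 6 elements, about 33% of primes); D_6 (6T3) additionally contains elements of type 6, 2+2+1+1 (5 of its 12 elements, about 42% of primes); C_3 x S_3 (6T5) additionally contains elements of type 6, 3+1+1+1 (10 of its 18 elements, about 56% of primes); A_4 x C_2 (6T6) additionally contains elements of type 6, 2+2+1+1, 2+1+1+1+1 (14 of its 24 elements, about 58% of primes); S_4 (6T8) additionally contains elements of type 4+1+1, 2+2+1+1 (9 of its 24 elements, about 38% of primes); S_3 x S_3 (6T9) additionally contains elements of type 6, 3+1+1+1, 2+2+1+1 (25 of its 36 elements, about 69% of primes); S_4 x C_2 (6T11) additionally contains elements of type 6, 4+2, 4+1+1, 2+2+1+1, 2+1+1+1+1 (32 of its 48 elements, about 67% of primes); (S_3 x S_3) : C_2 (6T13) additionally contains elements of type 6, 4+2, 3+2+1, 3+1+1+1, 2+2+1+1, 2+1+1+1+1 (61 of its 72 elements, about 85% of primes); PGL(2,5) (6T14) additionally contains elements of type 6, 5+1, 4+1+1, 2+2+1+1 (89 of its 120 elements, about 74% of primes); S_6 (6T16) additionally contains elements of type 6, 5+1, 4+2, 4+1+1, 3+2+1, 3+1+1+1, 2+2+1+1, 2+1+1+1+1 (664 of its 720 elements, about 92% of primes). None of the 23 primes tested shows any such pattern (for each of these groups the chance of that is below 10^-4), which rules them out. Hence G = S_3 (6T2), of order 6.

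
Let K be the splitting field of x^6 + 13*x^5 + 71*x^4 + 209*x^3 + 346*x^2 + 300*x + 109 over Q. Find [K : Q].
36

The degree of the splitting field over Q equals the order of the Galois group, so first determine the group. The polynomial f is an irreducible sextic over Q, so G = Gal(f/Q) is one of the 16 transitive subgroups 6T1, ..., 6T16 of S_6. The discriminant of f is 525625 = 725^2, a perfect square, so G is contained in A_6. The transitive groups of degree 6 contained in A_6 are: A_4 (6T4, order 12), S_4 (6T7, order 24), (C_3 x C_3) : C_4 (6T10, order 36), PSL(2,5) (6T12, order 60), A_6 (6T15, order 360). By Dedekind's theorem, for a prime p not dividing disc(f) the degrees of the irreducible factors of f mod p form the cycle type of an element of G. Factoring f modulo the 19 such primes p <= 73 (skipping 5, 29, which divide the discriminant), each new pattern first appears at: mod 2: f = (x^2 + x + 1)(x^4 + x + 1), pattern 4+2; mod 11: f = (x^3 + 3x^2 + 5x + 5)(x^3 + 10x^2 + 3x + 2), pattern 3+3; mod 19: f = (x + 13)(x + 14)(x^2 + 8x + 17)(x^2 + 16x + 8), pattern 2+2+1+1; mod 61: f = (x + 30)(x + 37)(x + 44)(x^3 + 24x^2 + 59x + 50), pattern 3+1+1+1. No other pattern occurs in this range, so the set of observed cycle types is {4+2, 3+3, 2+2+1+1, 3+1+1+1}. The candidates containing elements of all these cycle types are (C_3 x C_3) : C_4 (6T10) of order 36, A_6 (6T15) of order 360; the others are excluded. The observed types are precisely the cycle types that occur in (C_3 x C_3) : C_4 (6T10) (apart from the identity). Each of the other remaining candidates has further cycle types, and by the Chebotarev density theorem the matching factorization patterns would occur for a proportion of primes equal to their share of the group: A_6 (6T15) additionally contains elements of type 5+1 (144 of its 360 elements, about 40% of primes). None of the 19 primes tested shows any such pattern (for each of these groups the chance of that is below 10^-4), which rules them out. Hence G = (C_3 x C_3) : C_4 (6T10), of order 36. The Galois group (C_3 x C_3) : C_4 (6T10) has order 36, so the splitting field has degree 36 over Q.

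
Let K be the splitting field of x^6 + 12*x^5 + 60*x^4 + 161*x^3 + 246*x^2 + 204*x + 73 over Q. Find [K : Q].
The degree of the splitting field over Q equals the order of the Galois group, so first determine the group. The polynomial f is an irreducible sextic over Q, so G = Gal(f/Q) is one of the 16 transitive subgroups 6T1, ..., 6T16 of S_6. The discriminant of f is -19683, which is not a perfect square, so G is not contained in A_6. The transitive groups of degree 6 not contained in A_6 are: C_6 (6T1, order 6), S_3 (6T2, order 6), D_6 (6T3, order 12), C_3 x S_3 (6T5, order 18), A_4 x C_2 (6T6, order 24), S_4 (6T8, order 24), S_3 x S_3 (6T9, order 36), S_4 x C_2 (6T11, order 48), (S_3 x S_3) : C_2 (6T13, order 72), PGL(2,5) (6T14, order 120), S_6 (6T16, order 720). By Dedekind's theorem, for a prime p not dividing disc(f) the degrees of the irreducible factors of f mod p form the cycle type of an element of G. Factoring f modulo the 37 such primes p <= 163 (skipping 3, which divides the discriminant), each new pattern first appears at: mod 2: f = (x^6 + x^3 + 1), pattern 6; mod 7: f = (x^3 + 6x^2 + 5x + 4)(x^3 + 6x^2 + 5x + 6), pattern 3+3; mod 17: f = (x^2 + 7x + 11)(x^2 + 8x + 13)(x^2 + 14x + 8), pattern 2+2+2; mod 19: f = (x + 4)(x + 5)(x + 12)(x + 15)(x + 16)(x + 17), pattern 1+1+1+1+1+1. No other pattern occurs in this range, so the set of observed cycle types is {6, 3+3, 2+2+2, 1+1+1+1+1+1}. The candidates containing elements of all these cycle types are C_6 (6T1) of order 6, D_6 (6T3) of order 12, C_3 x S_3 (6T5) of order 18, A_4 x C_2 (6T6) of order 24, S_3 x S_3 (6T9) of order 36, S_4 x C_2 (6T11) of order 48, (S_3 x S_3) : C_2 (6T13) of order 72, PGL(2,5) (6T14) of order 120, S_6 (6T16) of order 720; the others are excluded. The observed types are precisely the cycle types that occur in C_6 (6T1). Each of the other remaining candidates has further cycle types, and by the Chebotarev density theorem the matching factorization patterns would occur for a proportion of primes equal to their share of the group: D_6 (6T3) additionally contains elements of type 2+2+1+1 (3 of its 12 elements, about 25% of primes); C_3 x S_3 (6T5) additionally contains elements of type 3+1+1+1 (4 of its 18 elements, about 22% of primes); A_4 x C_2 (6T6) additionally contains elements of type 2+2+1+1, 2+1+1+1+1 (6 of its 24 elements, about 25% of primes); S_3 x S_3 (6T9) additionally contains elements of type 3+1+1+1, 2+2+1+1 (13 of its 36 elements, about 36% of primes); S_4 x C_2 (6T11) additionally contains elements of type 4+2, 4+1+1, 2+2+1+1, 2+1+1+1+1 (24 of its 48 elements, about 50% of primes); (S_3 x S_3) : C_2 (6T13) additionally contains elements of type 4+2, 3+2+1, 3+1+1+1, 2+2+1+1, 2+1+1+1+1 (49 of its 72 elements, about 68% of primes); PGL(2,5) (6T14) additionally contains elements of type 5+1, 4+1+1, 2+2+1+1 (69 of its 120 elements, about 58% of primes); S_6 (6T16) additionally contains elements of type 5+1, 4+2, 4+1+1, 3+2+1, 3+1+1+1, 2+2+1+1, 2+1+1+1+1 (544 of its 720 elements, about 76% of primes). None of the 37 primes tested shows any such pattern (for each of these groups the chance of that is below 10^-4), which rules them out. Hence G = C_6 (6T1), of order 6. The Galois group C_6 (6T1) has order 6, so the splitting field has degree 6 over Q.

6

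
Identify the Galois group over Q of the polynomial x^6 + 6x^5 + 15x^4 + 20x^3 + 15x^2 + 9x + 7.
The polynomial f is an irreducible sextic over Q, so G = Gal(f/Q) is one of the 16 transitive subgroups 6T1, ..., 6T16 of S_6. The discriminant of f is -9059283, which is not a perfect square, so G is not contained in A_6. The transitive groups of degree 6 not contained in A_6 are: C_6 (6T1, order 6), S_3 (6T2, order 6), D_6 (6T3, order 12), C_3 x S_3 (6T5, order 18), A_4 x C_2 (6T6, order 24), S_4 (6T8, order 24), S_3 x S_3 (6T9, order 36), S_4 x C_2 (6T11, order 48), (S_3 x S_3) : C_2 (6T13, order 72), PGL(2,5) (6T14, order 120), S_6 (6T16, order 720). By Dedekind's theorem, for a prime p not dividing disc(f) the degrees of the irreducible factors of f mod p form the cycle type of an element of G. Factoring f modulo the 28 such primes p <= 127 (skipping 3, 17, 43, which divide the discriminant), each new pattern first appears at: mod 2: f = (x^6 + x^4 + x^2 + x + 1), pattern 6; mod 7: f = (x)(x^2 + 5x + 3)(x^3 + x^2 + 3), pattern 3+2+1; mod 11: f = (x^2 + 4x + 5)(x^4 + 2x^3 + 2x^2 + 2x + 8), pattern 4+2; mod 13: f = (x + 6)(x + 11)(x^2 + 3x + 5)(x^2 + 12x + 4), pattern 2+2+1+1; mod 61: f = (x + 3)(x + 5)(x + 11)(x + 22)(x^2 + 26x + 14), pattern 2+1+1+1+1; mod 97: f = (x + 11)(x + 13)(x + 50)(x^3 + 29x^2 + 18x + 24), pattern 3+1+1+1; mod 113: f = (x^2 + 6x + 15)(x^2 + 47x + 38)(x^2 + 66x + 24), pattern 2+2+2; mod 127: f = (x^3 + 42x^2 + 99x + 37)(x^3 + 91x^2 + 31x + 86), pattern 3+3. No other pattern occurs in this range, so the set of observed cycle types is {6, 3+2+1, 4+2, 2+2+1+1, 2+1+1+1+1, 3+1+1+1, 2+2+2, 3+3}. The candidates containing elements of all these cycle types are (S_3 x S_3) : C_2 (6T13) of order 72, S_6 (6T16) of order 720; the others are excluded. The observed types are precisely the cycle types that occur in (S_3 x S_3) : C_2 (6T13) (apart from the identity). Each of the other remaining candidates has further cycle types, and by the Chebotarev density theorem the matching factorization patterns would occur for a proportion of primes equal to their share of the group: S_6 (6T16) additionally contains elements of type 5+1, 4+1+1 (234 of its 720 elements, about 32% of primes). None of the 28 primes tested shows any such pattern (for each of these groups the chance of that is below 10^-4), which rules them out. Hence G = (S_3 x S_3) : C_2 (6T13), of order 72.

6T13: (S_3 x S_3) : C_2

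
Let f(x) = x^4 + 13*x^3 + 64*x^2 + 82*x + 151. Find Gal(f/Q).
C_4, the cyclic group of order 4

The polynomial is an irreducible quartic over Q and its discriminant is 2680770125, which is not a perfect square, so the Galois group is not contained in A_4. The resolvent cubic y^3 - 64*y^2 + 462*y + 6413 has exactly one rational root, so the Galois group is C_4 or D_4. The quartic becomes reducible over Q(sqrt(disc)), so the group is C_4.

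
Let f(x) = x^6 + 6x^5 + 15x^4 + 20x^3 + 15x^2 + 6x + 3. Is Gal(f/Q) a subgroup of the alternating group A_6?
No

The polynomial is irreducible of degree 6 over Q. Its discriminant is -1492992, which is not a perfect square. A Galois group lies in the alternating group exactly when the discriminant is a square in Q, so the Galois group (D_6) is not contained in A_6.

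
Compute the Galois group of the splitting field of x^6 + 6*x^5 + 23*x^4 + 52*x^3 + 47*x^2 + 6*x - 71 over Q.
The polynomial f is an irreducible sextic over Q, so G = Gal(f/Q) is one of the 16 transitive subgroups 6T1, ..., 6T16 of S_6. The discriminant of f is 164995463643136 = 12845056^2, a perfect square, so G is contained in A_6. The transitive groups of degree 6 contained in A_6 are: A_4 (6T4, order 12), S_4 (6T7, order 24), (C_3 x C_3) : C_4 (6T10, order 36), PSL(2,5) (6T12, order 60), A_6 (6T15, order 360). By Dedekind's theorem, for a prime p not dividing disc(f) the degrees of the irreducible factors of f mod p form the cycle type of an element of G. Factoring f modulo the 33 such primes p <= 149 (skipping 2, 7, which divide the discriminant), each new pattern first appears at: mod 3: f = (x^3 + x^2 + 2x + 1)(x^3 + 2x^2 + x + 1), pattern 3+3; mod 13: f = (x + 5)(x + 10)(x^2 + 2x + 6)(x^2 + 2x + 7), pattern 2+2+1+1. No other pattern occurs in this range, so the set of observed cycle types is {3+3, 2+2+1+1}. The candidates containing elements of all these cycle types are A_4 (6T4) of order 12, S_4 (6T7) of order 24, (C_3 x C_3) : C_4 (6T10) of order 36, PSL(2,5) (6T12) of order 60, A_6 (6T15) of order 360; the others are excluded. The observed types are precisely the cycle types that occur in A_4 (6T4) (apart from the identity). Each of the other remaining candidates has further cycle types, and by the Chebotarev density theorem the matching factorization patterns would occur for a proportion of primes equal to their share of the group: S_4 (6T7) additionally contains elements of type 4+2 (6 of its 24 elements, about 25% of primes); (C_3 x C_3) : C_4 (6T10) additionally contains elements of type 4+2, 3+1+1+1 (22 of its 36 elements, about 61% of primes); PSL(2,5) (6T12) additionally contains elements of type 5+1 (24 of its 60 elements, about 40% of primes); A_6 (6T15) additionally contains elements of type 5+1, 4+2, 3+1+1+1 (274 of its 360 elements, about 76% of primes). None of the 33 primes tested shows any such pattern (for each of these groups the chance of that is below 10^-4), which rules them out. Hence G = A_4 (6T4), of order 12.

A_4, A_4 acting on 6 points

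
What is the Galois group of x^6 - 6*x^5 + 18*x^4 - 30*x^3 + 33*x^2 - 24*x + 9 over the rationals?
6T14: PGL(2,5)

The polynomial f is an irreducible sextic over Q, so G = Gal(f/Q) is one of the 16 transitive subgroups 6T1, ..., 6T16 of S_6. The discriminant of f is -16003008, which is not a perfect square, so G is not contained in A_6. The transitive groups of degree 6 not contained in A_6 are: C_6 (6T1, order 6), S_3 (6T2, order 6), D_6 (6T3, order 12), C_3 x S_3 (6T5, order 18), A_4 x C_2 (6T6, order 24), S_4 (6T8, order 24), S_3 x S_3 (6T9, order 36), S_4 x C_2 (6T11, order 48), (S_3 x S_3) : C_2 (6T13, order 72), PGL(2,5) (6T14, order 120), S_6 (6T16, order 720). By Dedekind's theorem, for a prime p not dividing disc(f) the degrees of the irreducible factors of f mod p form the cycle type of an element of G. Factoring f modulo the 21 such primes p <= 89 (skipping 2, 3, 7, which divide the discriminant), each new pattern first appears at: mod 5: f = (x^6 + 4x^5 + 3x^4 + 3x^2 + x + 4), pattern 6; mod 11: f = (x + 1)(x^5 + 4x^4 + 3x^3 + 9), pattern 5+1; mod 13: f = (x + 7)(x + 11)(x^4 + 2x^3 + 9x^2 + 5x + 4), pattern 4+1+1; mod 23: f = (x + 15)(x + 19)(x^2 + 13x + 3)(x^2 + 16x + 8), pattern 2+2+1+1; mod 43: f = (x^3 + 16x^2 + 6x + 18)(x^3 + 21x^2 + 20x + 22), pattern 3+3; mod 61: f = (x^2 + 12x + 46)(x^2 + 16x + 56)(x^2 + 27x + 5), pattern 2+2+2. No other pattern occurs in this range, so the set of observed cycle types is {6, 5+1, 4+1+1, 2+2+1+1, 3+3, 2+2+2}. The candidates containing elements of all these cycle types are PGL(2,5) (6T14) of order 120, S_6 (6T16) of order 720; the others are excluded. The observed types are precisely the cycle types that occur in PGL(2,5) (6T14) (apart from the identity). Each of the other remaining candidates has further cycle types, and by the Chebotarev density theorem the matching factorization patterns would occur for a proportion of primes equal to their share of the group: S_6 (6T16) additionally contains elements of type 4+2, 3+2+1, 3+1+1+1, 2+1+1+1+1 (265 of its 720 elements, about 37% of primes). None of the 21 primes tested shows any such pattern (for each of these groups the chance of that is below 10^-4), which rules them out. Hence G = PGL(2,5) (6T14), of order 120.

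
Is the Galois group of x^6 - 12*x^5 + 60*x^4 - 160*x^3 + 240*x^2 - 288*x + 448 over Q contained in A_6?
No

The polynomial is irreducible of degree 6 over Q. Its discriminant is -9727331052552192, which is not a perfect square. A Galois group lies in the alternating group exactly when the discriminant is a square in Q, so the Galois group ((S_3 x S_3) : C_2) is not contained in A_6.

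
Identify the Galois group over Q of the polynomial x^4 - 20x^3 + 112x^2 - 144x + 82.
The polynomial is an irreducible quartic over Q and its discriminant is -384787456, which is not a perfect square, so the Galois group is not contained in A_4. The resolvent cubic y^3 - 112*y^2 + 2552*y - 16800 has exactly one rational root, so the Galois group is C_4 or D_4. The quartic remains irreducible over Q(sqrt(disc)), so the group is D_4.

D_4, the dihedral group of order 8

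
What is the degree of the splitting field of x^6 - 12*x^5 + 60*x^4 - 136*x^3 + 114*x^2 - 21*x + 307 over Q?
The degree of the splitting field over Q equals the order of the Galois group, so first determine the group. The polynomial f is an irreducible sextic over Q, so G = Gal(f/Q) is one of the 16 transitive subgroups 6T1, ..., 6T16 of S_6. The discriminant of f is -889203680154747, which is not a perfect square, so G is not contained in A_6. The transitive groups of degree 6 not contained in A_6 are: C_6 (6T1, order 6), S_3 (6T2, order 6), D_6 (6T3, order 12), C_3 x S_3 (6T5, order 18), A_4 x C_2 (6T6, order 24), S_4 (6T8, order 24), S_3 x S_3 (6T9, order 36), S_4 x C_2 (6T11, order 48), (S_3 x S_3) : C_2 (6T13, order 72), PGL(2,5) (6T14, order 120), S_6 (6T16, order 720). By Dedekind's theorem, for a prime p not dividing disc(f) the degrees of the irreducible factors of f mod p form the cycle type of an element of G. Factoring f modulo the 33 such primes p <= 139 (skipping 3, which divides the discriminant), each new pattern first appears at: mod 2: f = (x^6 + x + 1), pattern 6; mod 7: f = (x + 1)(x + 3)(x + 5)(x^3 + 2x + 6), pattern 3+1+1+1; mod 17: f = (x^2 + 11x + 6)(x^2 + 12x + 14)(x^2 + 16x + 16), pattern 2+2+2; mod 19: f = (x^3 + x^2 + 12x + 10)(x^3 + 6x^2 + 4x + 6), pattern 3+3; mod 73: f = (x + 5)(x + 24)(x + 25)(x + 36)(x + 48)(x + 69), pattern 1+1+1+1+1+1. No other pattern occurs in this range, so the set of observed cycle types is {6, 3+1+1+1, 2+2+2, 3+3, 1+1+1+1+1+1}. The candidates containing elements of all these cycle types are C_3 x S_3 (6T5) of order 18, S_3 x S_3 (6T9) of order 36, (S_3 x S_3) : C_2 (6T13) of order 72, S_6 (6T16) of order 720; the others are excluded. The observed types are precisely the cycle types that occur in C_3 x S_3 (6T5). Each of the other remaining candidates has further cycle types, and by the Chebotarev density theorem the matching factorization patterns would occur for a proportion of primes equal to their share of the group: S_3 x S_3 (6T9) additionally contains elements of type 2+2+1+1 (9 of its 36 elements, about 25% of primes); (S_3 x S_3) : C_2 (6T13) additionally contains elements of type 4+2, 3+2+1, 2+2+1+1, 2+1+1+1+1 (45 of its 72 elements, about 62% of primes); S_6 (6T16) additionally contains elements of type 5+1, 4+2, 4+1+1, 3+2+1, 2+2+1+1, 2+1+1+1+1 (504 of its 720 elements, about 70% of primes). None of the 33 primes tested shows any such pattern (for each of these groups the chance of that is below 10^-4), which rules them out. Hence G = C_3 x S_3 (6T5), of order 18. The Galois group C_3 x S_3 (6T5) has order 18, so the splitting field has degree 18 over Q.

18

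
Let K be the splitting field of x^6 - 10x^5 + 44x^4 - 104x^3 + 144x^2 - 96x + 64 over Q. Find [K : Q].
The degree of the splitting field over Q equals the order of the Galois group, so first determine the group. The polynomial f is an irreducible sextic over Q, so G = Gal(f/Q) is one of the 16 transitive subgroups 6T1, ..., 6T16 of S_6. The discriminant of f is -18046378835968, which is not a perfect square, so G is not contained in A_6. The transitive groups of degree 6 not contained in A_6 are: C_6 (6T1, order 6), S_3 (6T2, order 6), D_6 (6T3, order 12), C_3 x S_3 (6T5, order 18), A_4 x C_2 (6T6, order 24), S_4 (6T8, order 24), S_3 x S_3 (6T9, order 36), S_4 x C_2 (6T11, order 48), (S_3 x S_3) : C_2 (6T13, order 72), PGL(2,5) (6T14, order 120), S_6 (6T16, order 720). By Dedekind's theorem, for a prime p not dividing disc(f) the degrees of the irreducible factors of f mod p form the cycle type of an element of G. Factoring f modulo the 37 such primes p <= 167 (skipping 2, 7, which divide the discriminant), each new pattern first appears at: mod 3: f = (x^6 + 2x^5 + 2x^4 + x^3 + 1), pattern 6; mod 11: f = (x^3 + 4x^2 + 10x + 3)(x^3 + 8x^2 + 2x + 3), pattern 3+3; mod 13: f = (x^2 + 2x + 9)(x^2 + 6x + 1)(x^2 + 8x + 10), pattern 2+2+2; mod 29: f = (x + 6)(x + 8)(x + 10)(x + 13)(x + 16)(x + 24), pattern 1+1+1+1+1+1. No other pattern occurs in this range, so the set of observed cycle types is {6, 3+3, 2+2+2, 1+1+1+1+1+1}. The candidates containing elements of all these cycle types are C_6 (6T1) of order 6, D_6 (6T3) of order 12, C_3 x S_3 (6T5) of order 18, A_4 x C_2 (6T6) of order 24, S_3 x S_3 (6T9) of order 36, S_4 x C_2 (6T11) of order 48, (S_3 x S_3) : C_2 (6T13) of order 72, PGL(2,5) (6T14) of order 120, S_6 (6T16) of order 720; the others are excluded. The observed types are precisely the cycle types that occur in C_6 (6T1). Each of the other remaining candidates has further cycle types, and by the Chebotarev density theorem the matching factorization patterns would occur for a proportion of primes equal to their share of the group: D_6 (6T3) additionally contains elements of type 2+2+1+1 (3 of its 12 elements, about 25% of primes); C_3 x S_3 (6T5) additionally contains elements of type 3+1+1+1 (4 of its 18 elements, about 22% of primes); A_4 x C_2 (6T6) additionally contains elements of type 2+2+1+1, 2+1+1+1+1 (6 of its 24 elements, about 25% of primes); S_3 x S_3 (6T9) additionally contains elements of type 3+1+1+1, 2+2+1+1 (13 of its 36 elements, about 36% of primes); S_4 x C_2 (6T11) additionally contains elements of type 4+2, 4+1+1, 2+2+1+1, 2+1+1+1+1 (24 of its 48 elements, about 50% of primes); (S_3 x S_3) : C_2 (6T13) additionally contains elements of type 4+2, 3+2+1, 3+1+1+1, 2+2+1+1, 2+1+1+1+1 (49 of its 72 elements, about 68% of primes); PGL(2,5) (6T14) additionally contains elements of type 5+1, 4+1+1, 2+2+1+1 (69 of its 120 elements, about 58% of primes); S_6 (6T16) additionally contains elements of type 5+1, 4+2, 4+1+1, 3+2+1, 3+1+1+1, 2+2+1+1, 2+1+1+1+1 (544 of its 720 elements, about 76% of primes). None of the 37 primes tested shows any such pattern (for each of these groups the chance of that is below 10^-4), which rules them out. Hence G = C_6 (6T1), of order 6. The Galois group C_6 (6T1) has order 6, so the splitting field has degree 6 over Q.

6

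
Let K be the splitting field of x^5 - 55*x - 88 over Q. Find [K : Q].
The degree of the splitting field over Q equals the order of the Galois group, so first determine the group. The polynomial f is an irreducible quintic over Q, so G = Gal(f/Q) is a transitive subgroup of S_5: one of C_5 (5T1, order 5), D_5 (5T2, order 10), F_20 (5T3, order 20), A_5 (5T4, order 60) or S_5 (5T5, order 120). The discriminant of f is 58564000000 = 242000^2, a perfect square, so G is contained in A_5. The transitive groups of degree 5 contained in A_5 are: C_5 (5T1, order 5), D_5 (5T2, order 10), A_5 (5T4, order 60). By Dedekind's theorem, for a prime p not dividing disc(f) the degrees of the irreducible factors of f mod p form the cycle type of an element of G. Factoring f modulo the 3 such primes p <= 13 (skipping 2, 5, 11, which divide the discriminant), each new pattern first appears at: mod 3: f = (x^5 + 2x + 2), pattern 5; mod 13: f = (x + 5)(x + 7)(x^3 + x^2 + 5x + 9), pattern 3+1+1. No other pattern occurs in this range, so the set of observed cycle types is {5, 3+1+1}. Among the candidates above, the only group containing elements of all these cycle types is A_5 (5T4) — each of C_5 (5T1), D_5 (5T2) lacks at least one of them. Hence G = A_5 (5T4), of order 60. The Galois group A_5 (5T4) has order 60, so the splitting field has degree 60 over Q.

60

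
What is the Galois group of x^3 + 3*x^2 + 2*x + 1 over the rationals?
The polynomial is an irreducible cubic over Q and its discriminant is -23, which is not a perfect square. For an irreducible cubic, a non-square discriminant gives Galois group S_3.

3T2: S_3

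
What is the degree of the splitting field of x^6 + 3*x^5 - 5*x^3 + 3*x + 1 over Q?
The degree of the splitting field over Q equals the order of the Galois group, so first determine the group. The polynomial f is an irreducible sextic over Q, so G = Gal(f/Q) is one of the 16 transitive subgroups 6T1, ..., 6T16 of S_6. The discriminant of f is -34992, which is not a perfect square, so G is not contained in A_6. The transitive groups of degree 6 not contained in A_6 are: C_6 (6T1, order 6), S_3 (6T2, order 6), D_6 (6T3, order 12), C_3 x S_3 (6T5, order 18), A_4 x C_2 (6T6, order 24), S_4 (6T8, order 24), S_3 x S_3 (6T9, order 36), S_4 x C_2 (6T11, order 48), (S_3 x S_3) : C_2 (6T13, order 72), PGL(2,5) (6T14, order 120), S_6 (6T16, order 720). By Dedekind's theorem, for a prime p not dividing disc(f) the degrees of the irreducible factors of f mod p form the cycle type of an element of G. Factoring f modulo the 23 such primes p <= 97 (skipping 2, 3, which divide the discriminant), each new pattern first appears at: mod 5: f = (x^2 + x + 2)(x^2 + 3x + 3)(x^2 + 4x + 1), pattern 2+2+2; mod 7: f = (x^3 + 4x^2 + x + 6)(x^3 + 6x^2 + 3x + 6), pattern 3+3; mod 31: f = (x + 4)(x + 8)(x + 10)(x + 22)(x + 24)(x + 28), pattern 1+1+1+1+1+1. No other pattern occurs in this range, so the set of observed cycle types is {2+2+2, 3+3, 1+1+1+1+1+1}. The candidates containing elements of all these cycle types are C_6 (6T1) of order 6, S_3 (6T2) of order 6, D_6 (6T3) of order 12, C_3 x S_3 (6T5) of order 18, A_4 x C_2 (6T6) of order 24, S_4 (6T8) of order 24, S_3 x S_3 (6T9) of order 36, S_4 x C_2 (6T11) of order 48, (S_3 x S_3) : C_2 (6T13) of order 72, PGL(2,5) (6T14) of order 120, S_6 (6T16) of order 720; the others are excluded. The observed types are precisely the cycle types that occur in S_3 (6T2). Each of the other remaining candidates has further cycle types, and by the Chebotarev density theorem the matching factorization patterns would occur for a proportion of primes equal to their share of the group: C_6 (6T1) additionally contains elements of type 6 (2 of its 6 elements, about 33% of primes); D_6 (6T3) additionally contains elements of type 6, 2+2+1+1 (5 of its 12 elements, about 42% of primes); C_3 x S_3 (6T5) additionally contains elements of type 6, 3+1+1+1 (10 of its 18 elements, about 56% of primes); A_4 x C_2 (6T6) additionally contains elements of type 6, 2+2+1+1, 2+1+1+1+1 (14 of its 24 elements, about 58% of primes); S_4 (6T8) additionally contains elements of type 4+1+1, 2+2+1+1 (9 of its 24 elements, about 38% of primes); S_3 x S_3 (6T9) additionally contains elements of type 6, 3+1+1+1, 2+2+1+1 (25 of its 36 elements, about 69% of primes); S_4 x C_2 (6T11) additionally contains elements of type 6, 4+2, 4+1+1, 2+2+1+1, 2+1+1+1+1 (32 of its 48 elements, about 67% of primes); (S_3 x S_3) : C_2 (6T13) additionally contains elements of type 6, 4+2, 3+2+1, 3+1+1+1, 2+2+1+1, 2+1+1+1+1 (61 of its 72 elements, about 85% of primes); PGL(2,5) (6T14) additionally contains elements of type 6, 5+1, 4+1+1, 2+2+1+1 (89 of its 120 elements, about 74% of primes); S_6 (6T16) additionally contains elements of type 6, 5+1, 4+2, 4+1+1, 3+2+1, 3+1+1+1, 2+2+1+1, 2+1+1+1+1 (664 of its 720 elements, about 92% of primes). None of the 23 primes tested shows any such pattern (for each of these groups the chance of that is below 10^-4), which rules them out. Hence G = S_3 (6T2), of order 6. The Galois group S_3 (6T2) has order 6, so the splitting field has degree 6 over Q.

6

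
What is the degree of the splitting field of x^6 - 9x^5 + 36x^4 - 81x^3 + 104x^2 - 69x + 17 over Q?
The degree of the splitting field over Q equals the order of the Galois group, so first determine the group. The polynomial f is an irreducible sextic over Q, so G = Gal(f/Q) is one of the 16 transitive subgroups 6T1, ..., 6T16 of S_6. The discriminant of f is 810448, which is not a perfect square, so G is not contained in A_6. The transitive groups of degree 6 not contained in A_6 are: C_6 (6T1, order 6), S_3 (6T2, order 6), D_6 (6T3, order 12), C_3 x S_3 (6T5, order 18), A_4 x C_2 (6T6, order 24), S_4 (6T8, order 24), S_3 x S_3 (6T9, order 36), S_4 x C_2 (6T11, order 48), (S_3 x S_3) : C_2 (6T13, order 72), PGL(2,5) (6T14, order 120), S_6 (6T16, order 720). By Dedekind's theorem, for a prime p not dividing disc(f) the degrees of the irreducible factors of f mod p form the cycle type of an element of G. Factoring f modulo the 22 such primes p <= 89 (skipping 2, 37, which divide the discriminant), each new pattern first appears at: mod 3: f = (x^3 + x^2 + 2x + 1)(x^3 + 2x^2 + 2x + 2), pattern 3+3; mod 5: f = (x^2 + x + 2)(x^2 + 2x + 4)(x^2 + 3x + 4), pattern 2+2+2; mod 17: f = (x)(x + 14)(x^4 + 11x^3 + x^2 + 7x + 6), pattern 4+1+1; mod 67: f = (x + 3)(x + 61)(x^2 + 64x + 42)(x^2 + 64x + 52), pattern 2+2+1+1. No other pattern occurs in this range, so the set of observed cycle types is {3+3, 2+2+2, 4+1+1, 2+2+1+1}. The candidates containing elements of all these cycle types are S_4 (6T8) of order 24, S_4 x C_2 (6T11) of order 48, PGL(2,5) (6T14) of order 120, S_6 (6T16) of order 720; the others are excluded. The observed types are precisely the cycle types that occur in S_4 (6T8) (apart from the identity). Each of the other remaining candidates has further cycle types, and by the Chebotarev density theorem the matching factorization patterns would occur for a proportion of primes equal to their share of the group: S_4 x C_2 (6T11) additionally contains elements of type 6, 4+2, 2+1+1+1+1 (17 of its 48 elements, about 35% of primes); PGL(2,5) (6T14) additionally contains elements of type 6, 5+1 (44 of its 120 elements, about 37% of primes); S_6 (6T16) additionally contains elements of type 6, 5+1, 4+2, 3+2+1, 3+1+1+1, 2+1+1+1+1 (529 of its 720 elements, about 73% of primes). None of the 22 primes tested shows any such pattern (for each of these groups the chance of that is below 10^-4), which rules them out. Hence G = S_4 (6T8), of order 24. The Galois group S_4 (6T8) has order 24, so the splitting field has degree 24 over Q.

24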